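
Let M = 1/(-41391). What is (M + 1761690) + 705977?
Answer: 102139204796/41391 ≈ 2.4677e+6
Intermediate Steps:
M = -1/41391 ≈ -2.4160e-5
(M + 1761690) + 705977 = (-1/41391 + 1761690) + 705977 = 72918110789/41391 + 705977 = 102139204796/41391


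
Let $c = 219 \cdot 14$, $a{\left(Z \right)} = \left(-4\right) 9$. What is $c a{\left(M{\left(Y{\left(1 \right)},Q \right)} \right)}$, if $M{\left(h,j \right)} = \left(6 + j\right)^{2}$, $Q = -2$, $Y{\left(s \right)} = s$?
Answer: $-110376$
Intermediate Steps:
$a{\left(Z \right)} = -36$
$c = 3066$
$c a{\left(M{\left(Y{\left(1 \right)},Q \right)} \right)} = 3066 \left(-36\right) = -110376$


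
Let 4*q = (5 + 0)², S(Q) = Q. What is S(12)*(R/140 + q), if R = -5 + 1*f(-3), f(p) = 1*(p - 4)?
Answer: 2589/35 ≈ 73.971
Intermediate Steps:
f(p) = -4 + p (f(p) = 1*(-4 + p) = -4 + p)
R = -12 (R = -5 + 1*(-4 - 3) = -5 + 1*(-7) = -5 - 7 = -12)
q = 25/4 (q = (5 + 0)²/4 = (¼)*5² = (¼)*25 = 25/4 ≈ 6.2500)
S(12)*(R/140 + q) = 12*(-12/140 + 25/4) = 12*(-12*1/140 + 25/4) = 12*(-3/35 + 25/4) = 12*(863/140) = 2589/35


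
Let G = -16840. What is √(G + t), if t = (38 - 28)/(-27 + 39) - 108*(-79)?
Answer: I*√299058/6 ≈ 91.144*I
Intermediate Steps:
t = 51197/6 (t = 10/12 + 8532 = 10*(1/12) + 8532 = ⅚ + 8532 = 51197/6 ≈ 8532.8)
√(G + t) = √(-16840 + 51197/6) = √(-49843/6) = I*√299058/6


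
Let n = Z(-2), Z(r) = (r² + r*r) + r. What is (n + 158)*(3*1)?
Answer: 492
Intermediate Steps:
Z(r) = r + 2*r² (Z(r) = (r² + r²) + r = 2*r² + r = r + 2*r²)
n = 6 (n = -2*(1 + 2*(-2)) = -2*(1 - 4) = -2*(-3) = 6)
(n + 158)*(3*1) = (6 + 158)*(3*1) = 164*3 = 492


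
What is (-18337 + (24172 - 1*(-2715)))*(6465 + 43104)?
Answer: 423814950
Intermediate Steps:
(-18337 + (24172 - 1*(-2715)))*(6465 + 43104) = (-18337 + (24172 + 2715))*49569 = (-18337 + 26887)*49569 = 8550*49569 = 423814950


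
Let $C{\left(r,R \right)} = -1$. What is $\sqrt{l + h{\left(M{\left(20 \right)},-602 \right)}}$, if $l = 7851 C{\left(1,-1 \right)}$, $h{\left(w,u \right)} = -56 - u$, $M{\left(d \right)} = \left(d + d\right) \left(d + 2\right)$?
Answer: $i \sqrt{7305} \approx 85.469 i$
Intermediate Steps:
$M{\left(d \right)} = 2 d \left(2 + d\right)$
$l = -7851$ ($l = 7851 \left(-1\right) = -7851$)
$\sqrt{l + h{\left(M{\left(20 \right)},-602 \right)}} = \sqrt{-7851 - -546} = \sqrt{-7851 + \left(-56 + 602\right)} = \sqrt{-7851 + 546} = \sqrt{-7305} = i \sqrt{7305}$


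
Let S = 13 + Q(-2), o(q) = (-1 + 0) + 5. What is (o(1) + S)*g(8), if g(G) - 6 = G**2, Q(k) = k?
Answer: 1050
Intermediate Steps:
o(q) = 4 (o(q) = -1 + 5 = 4)
S = 11 (S = 13 - 2 = 11)
g(G) = 6 + G**2
(o(1) + S)*g(8) = (4 + 11)*(6 + 8**2) = 15*(6 + 64) = 15*70 = 1050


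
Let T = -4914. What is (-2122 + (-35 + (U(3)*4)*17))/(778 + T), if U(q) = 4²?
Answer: 1069/4136 ≈ 0.25846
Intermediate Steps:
U(q) = 16
(-2122 + (-35 + (U(3)*4)*17))/(778 + T) = (-2122 + (-35 + (16*4)*17))/(778 - 4914) = (-2122 + (-35 + 64*17))/(-4136) = (-2122 + (-35 + 1088))*(-1/4136) = (-2122 + 1053)*(-1/4136) = -1069*(-1/4136) = 1069/4136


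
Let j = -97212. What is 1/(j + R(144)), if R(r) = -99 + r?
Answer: -1/97167 ≈ -1.0292e-5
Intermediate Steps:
1/(j + R(144)) = 1/(-97212 + (-99 + 144)) = 1/(-97212 + 45) = 1/(-97167) = -1/97167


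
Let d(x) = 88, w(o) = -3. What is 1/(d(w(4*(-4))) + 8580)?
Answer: 1/8668 ≈ 0.00011537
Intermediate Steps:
1/(d(w(4*(-4))) + 8580) = 1/(88 + 8580) = 1/8668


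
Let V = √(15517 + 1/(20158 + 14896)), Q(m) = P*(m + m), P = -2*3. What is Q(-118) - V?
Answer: 1416 - 3*√2118558282514/35054 ≈ 1291.4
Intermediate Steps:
P = -6
Q(m) = -12*m (Q(m) = -6*(m + m) = -12*m)
V = 3*√2118558282514/35054 (V = √(15517 + 1/35054) = √(543932919/35054) = 3*√2118558282514/35054 ≈ 124.57)
Q(-118) - V = -12*(-118) - 3*√2118558282514/35054 = 1416 - 3*√2118558282514/35054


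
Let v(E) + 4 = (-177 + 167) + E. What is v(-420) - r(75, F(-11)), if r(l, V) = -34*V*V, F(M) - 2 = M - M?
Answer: -298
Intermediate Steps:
F(M) = 2 (F(M) = 2 + (M - M) = 2 + 0 = 2)
v(E) = -14 + E (v(E) = -4 + ((-177 + 167) + E) = -4 + (-10 + E) = -14 + E)
r(l, V) = -34*V**2
v(-420) - r(75, F(-11)) = (-14 - 420) - (-34)*2**2 = -434 - (-34)*4 = -434 - 1*(-136) = -434 + 136 = -298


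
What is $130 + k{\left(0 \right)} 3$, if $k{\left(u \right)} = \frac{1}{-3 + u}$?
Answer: $129$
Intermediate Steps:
$130 + k{\left(0 \right)} 3 = 130 + \frac{1}{-3 + 0} \cdot 3 = 130 + \frac{1}{-3} \cdot 3 = 130 - 1 = 129$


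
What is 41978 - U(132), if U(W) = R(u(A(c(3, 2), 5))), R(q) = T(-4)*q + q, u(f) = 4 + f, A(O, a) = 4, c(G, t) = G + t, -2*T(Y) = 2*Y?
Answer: 41938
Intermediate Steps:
T(Y) = -Y
R(q) = 5*q (R(q) = (-1*(-4))*q + q = 4*q + q = 5*q)
U(W) = 40 (U(W) = 5*(4 + 4) = 5*8 = 40)
41978 - U(132) = 41978 - 1*40 = 41978 - 40 = 41938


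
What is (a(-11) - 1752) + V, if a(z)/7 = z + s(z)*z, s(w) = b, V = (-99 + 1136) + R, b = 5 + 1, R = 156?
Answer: -1098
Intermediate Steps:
b = 6
V = 1193 (V = (-99 + 1136) + 156 = 1037 + 156 = 1193)
s(w) = 6
a(z) = 49*z (a(z) = 7*(z + 6*z) = 7*(7*z) = 49*z)
(a(-11) - 1752) + V = (49*(-11) - 1752) + 1193 = (-539 - 1752) + 1193 = -2291 + 1193 = -1098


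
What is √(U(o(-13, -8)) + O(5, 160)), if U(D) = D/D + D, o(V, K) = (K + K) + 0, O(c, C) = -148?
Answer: I*√163 ≈ 12.767*I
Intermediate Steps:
o(V, K) = 2*K (o(V, K) = 2*K + 0 = 2*K)
U(D) = 1 + D
√(U(o(-13, -8)) + O(5, 160)) = √((1 + 2*(-8)) - 148) = √((1 - 16) - 148) = √(-15 - 148) = √(-163) = I*√163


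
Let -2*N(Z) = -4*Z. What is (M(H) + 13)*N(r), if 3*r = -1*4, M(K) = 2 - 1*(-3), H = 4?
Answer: -48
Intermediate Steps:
M(K) = 5 (M(K) = 2 + 3 = 5)
r = -4/3 (r = (-1*4)/3 = (1/3)*(-4) = -4/3 ≈ -1.3333)
N(Z) = 2*Z (N(Z) = -(-2)*Z = 2*Z)
(M(H) + 13)*N(r) = (5 + 13)*(2*(-4/3)) = 18*(-8/3) = -48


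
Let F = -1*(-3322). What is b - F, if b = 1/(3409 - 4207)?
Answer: -2650957/798 ≈ -3322.0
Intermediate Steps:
F = 3322
b = -1/798 (b = 1/(-798) = -1/798 ≈ -0.0012531)
b - F = -1/798 - 1*3322 = -1/798 - 3322 = -2650957/798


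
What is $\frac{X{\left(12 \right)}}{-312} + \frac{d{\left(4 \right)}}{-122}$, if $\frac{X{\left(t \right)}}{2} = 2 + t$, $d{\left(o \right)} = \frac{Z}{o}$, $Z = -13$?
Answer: $- \frac{1201}{19032} \approx -0.063104$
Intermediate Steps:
$d{\left(o \right)} = - \frac{13}{o}$
$X{\left(t \right)} = 4 + 2 t$ ($X{\left(t \right)} = 2 \left(2 + t\right) = 4 + 2 t$)
$\frac{X{\left(12 \right)}}{-312} + \frac{d{\left(4 \right)}}{-122} = \frac{4 + 2 \cdot 12}{-312} + \frac{\left(-13\right) \frac{1}{4}}{-122} = \left(4 + 24\right) \left(- \frac{1}{312}\right) + \left(-13\right) \frac{1}{4} \left(- \frac{1}{122}\right) = 28 \left(- \frac{1}{312}\right) - - \frac{13}{488} = - \frac{7}{78} + \frac{13}{488} = - \frac{1201}{19032}$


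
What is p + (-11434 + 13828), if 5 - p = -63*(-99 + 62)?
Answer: 68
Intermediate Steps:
p = -2326 (p = 5 - (-63)*(-99 + 62) = 5 - (-63)*(-37) = 5 - 1*2331 = 5 - 2331 = -2326)
p + (-11434 + 13828) = -2326 + (-11434 + 13828) = -2326 + 2394 = 68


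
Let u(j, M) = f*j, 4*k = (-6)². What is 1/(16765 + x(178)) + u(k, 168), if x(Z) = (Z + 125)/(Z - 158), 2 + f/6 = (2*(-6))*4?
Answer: -906128080/335603 ≈ -2700.0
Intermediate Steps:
k = 9 (k = (¼)*(-6)² = (¼)*36 = 9)
f = -300 (f = -12 + 6*((2*(-6))*4) = -12 + 6*(-12*4) = -12 + 6*(-48) = -12 - 288 = -300)
x(Z) = (125 + Z)/(-158 + Z)
u(j, M) = -300*j
1/(16765 + x(178)) + u(k, 168) = 1/(16765 + (125 + 178)/(-158 + 178)) - 300*9 = 1/(16765 + 303/20) - 2700 = 1/(335603/20) - 2700 = 20/335603 - 2700 = -906128080/335603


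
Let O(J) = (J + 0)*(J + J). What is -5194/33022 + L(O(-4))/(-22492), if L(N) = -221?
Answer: -54762793/371365412 ≈ -0.14746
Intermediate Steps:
O(J) = 2*J**2 (O(J) = J*(2*J) = 2*J**2)
-5194/33022 + L(O(-4))/(-22492) = -5194/33022 - 221/(-22492) = -5194*1/33022 - 221*(-1/22492) = -2597/16511 + 221/22492 = -54762793/371365412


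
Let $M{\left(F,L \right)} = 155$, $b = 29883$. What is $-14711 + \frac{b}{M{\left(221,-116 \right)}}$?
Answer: $- \frac{2250322}{155} \approx -14518.0$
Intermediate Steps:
$-14711 + \frac{b}{M{\left(221,-116 \right)}} = -14711 + \frac{29883}{155} = - \frac{2250322}{155}$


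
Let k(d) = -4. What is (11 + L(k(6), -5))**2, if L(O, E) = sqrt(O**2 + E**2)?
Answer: (11 + sqrt(41))**2 ≈ 302.87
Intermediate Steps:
L(O, E) = sqrt(E**2 + O**2)
(11 + L(k(6), -5))**2 = (11 + sqrt((-5)**2 + (-4)**2))**2 = (11 + sqrt(25 + 16))**2 = (11 + sqrt(41))**2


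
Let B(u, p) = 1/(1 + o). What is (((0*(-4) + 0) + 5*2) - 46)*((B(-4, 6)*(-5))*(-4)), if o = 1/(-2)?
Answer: -1440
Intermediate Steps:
o = -½ ≈ -0.50000
B(u, p) = 2 (B(u, p) = 1/(1 - ½) = 1/(½) = 2)
(((0*(-4) + 0) + 5*2) - 46)*((B(-4, 6)*(-5))*(-4)) = (((0*(-4) + 0) + 5*2) - 46)*((2*(-5))*(-4)) = (((0 + 0) + 10) - 46)*(-10*(-4)) = ((0 + 10) - 46)*40 = (10 - 46)*40 = -36*40 = -1440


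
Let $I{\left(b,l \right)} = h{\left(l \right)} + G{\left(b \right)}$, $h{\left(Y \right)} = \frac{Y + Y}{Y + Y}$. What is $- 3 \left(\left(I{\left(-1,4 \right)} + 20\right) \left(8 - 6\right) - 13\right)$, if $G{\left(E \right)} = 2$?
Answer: $-99$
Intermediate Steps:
$h{\left(Y \right)} = 1$ ($h{\left(Y \right)} = \frac{2 Y}{2 Y} = 2 Y \frac{1}{2 Y} = 1$)
$I{\left(b,l \right)} = 3$ ($I{\left(b,l \right)} = 1 + 2 = 3$)
$- 3 \left(\left(I{\left(-1,4 \right)} + 20\right) \left(8 - 6\right) - 13\right) = - 3 \left(\left(3 + 20\right) \left(8 - 6\right) - 13\right) = - 3 \left(23 \cdot 2 - 13\right) = - 3 \left(46 - 13\right) = \left(-3\right) 33 = -99$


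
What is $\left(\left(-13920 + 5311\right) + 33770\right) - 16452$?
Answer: $8709$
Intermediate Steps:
$\left(\left(-13920 + 5311\right) + 33770\right) - 16452 = \left(-8609 + 33770\right) - 16452 = 25161 - 16452 = 8709$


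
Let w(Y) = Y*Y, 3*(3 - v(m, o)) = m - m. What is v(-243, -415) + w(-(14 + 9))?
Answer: 532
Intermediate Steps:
v(m, o) = 3 (v(m, o) = 3 - (m - m)/3 = 3 - ⅓*0 = 3 + 0 = 3)
w(Y) = Y²
v(-243, -415) + w(-(14 + 9)) = 3 + (-(14 + 9))² = 3 + (-1*23)² = 3 + (-23)² = 3 + 529 = 532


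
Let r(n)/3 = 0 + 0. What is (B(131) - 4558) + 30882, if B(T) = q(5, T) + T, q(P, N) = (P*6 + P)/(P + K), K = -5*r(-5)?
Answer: 26462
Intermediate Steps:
r(n) = 0 (r(n) = 3*(0 + 0) = 3*0 = 0)
K = 0 (K = -5*0 = 0)
q(P, N) = 7 (q(P, N) = (P*6 + P)/(P + 0) = (6*P + P)/P = (7*P)/P = 7)
B(T) = 7 + T
(B(131) - 4558) + 30882 = ((7 + 131) - 4558) + 30882 = (138 - 4558) + 30882 = -4420 + 30882 = 26462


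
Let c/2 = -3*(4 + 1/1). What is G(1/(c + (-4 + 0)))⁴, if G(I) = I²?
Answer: 1/1785793904896 ≈ 5.5997e-13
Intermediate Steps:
c = -30 (c = 2*(-3*(4 + 1/1)) = 2*(-3*(4 + 1)) = 2*(-3*5) = 2*(-15) = -30)
G(1/(c + (-4 + 0)))⁴ = ((1/(-30 + (-4 + 0)))²)⁴ = ((1/(-30 - 4))²)⁴ = ((1/(-34))²)⁴ = ((-1/34)²)⁴ = (1/1156)⁴ = 1/1785793904896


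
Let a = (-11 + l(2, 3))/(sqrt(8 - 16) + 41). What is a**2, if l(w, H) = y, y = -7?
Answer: 60228/316969 - 5904*I*sqrt(2)/316969 ≈ 0.19001 - 0.026342*I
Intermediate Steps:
l(w, H) = -7
a = -18/(41 + 2*I*sqrt(2)) (a = (-11 - 7)/(sqrt(8 - 16) + 41) = -18/(sqrt(-8) + 41) = -18/(2*I*sqrt(2) + 41) = -18/(41 + 2*I*sqrt(2)) ≈ -0.43694 + 0.030143*I)
a**2 = (-246/563 + 12*I*sqrt(2)/563)**2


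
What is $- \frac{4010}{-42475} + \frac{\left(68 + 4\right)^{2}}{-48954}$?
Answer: $- \frac{796162}{69310705} \approx -0.011487$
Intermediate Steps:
$- \frac{4010}{-42475} + \frac{\left(68 + 4\right)^{2}}{-48954} = \left(-4010\right) \left(- \frac{1}{42475}\right) + 72^{2} \left(- \frac{1}{48954}\right) = \frac{802}{8495} + 5184 \left(- \frac{1}{48954}\right) = \frac{802}{8495} - \frac{864}{8159} = - \frac{796162}{69310705}$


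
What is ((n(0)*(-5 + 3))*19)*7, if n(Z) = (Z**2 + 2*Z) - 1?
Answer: 266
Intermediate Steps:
n(Z) = -1 + Z**2 + 2*Z
((n(0)*(-5 + 3))*19)*7 = (((-1 + 0**2 + 2*0)*(-5 + 3))*19)*7 = (((-1 + 0 + 0)*(-2))*19)*7 = (-1*(-2)*19)*7 = (2*19)*7 = 38*7 = 266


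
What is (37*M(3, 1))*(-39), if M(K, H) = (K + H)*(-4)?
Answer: 23088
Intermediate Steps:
M(K, H) = -4*H - 4*K (M(K, H) = (H + K)*(-4) = -4*H - 4*K)
(37*M(3, 1))*(-39) = (37*(-4*1 - 4*3))*(-39) = (37*(-4 - 12))*(-39) = (37*(-16))*(-39) = -592*(-39) = 23088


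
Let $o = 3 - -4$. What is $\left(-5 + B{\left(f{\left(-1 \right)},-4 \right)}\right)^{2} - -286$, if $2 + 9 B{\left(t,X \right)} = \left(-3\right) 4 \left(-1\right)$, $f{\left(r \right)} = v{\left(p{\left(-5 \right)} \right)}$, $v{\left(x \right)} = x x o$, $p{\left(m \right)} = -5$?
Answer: $\frac{24391}{81} \approx 301.12$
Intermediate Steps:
$o = 7$ ($o = 3 + 4 = 7$)
$v{\left(x \right)} = 7 x^{2}$ ($v{\left(x \right)} = x x 7 = x^{2} \cdot 7 = 7 x^{2}$)
$f{\left(r \right)} = 175$ ($f{\left(r \right)} = 7 \left(-5\right)^{2} = 7 \cdot 25 = 175$)
$B{\left(t,X \right)} = \frac{10}{9}$ ($B{\left(t,X \right)} = - \frac{2}{9} + \frac{\left(-3\right) 4 \left(-1\right)}{9} = - \frac{2}{9} + \frac{\left(-12\right) \left(-1\right)}{9} = - \frac{2}{9} + \frac{1}{9} \cdot 12 = - \frac{2}{9} + \frac{4}{3} = \frac{10}{9}$)
$\left(-5 + B{\left(f{\left(-1 \right)},-4 \right)}\right)^{2} - -286 = \left(-5 + \frac{10}{9}\right)^{2} - -286 = \left(- \frac{35}{9}\right)^{2} + 286 = \frac{1225}{81} + 286 = \frac{24391}{81}$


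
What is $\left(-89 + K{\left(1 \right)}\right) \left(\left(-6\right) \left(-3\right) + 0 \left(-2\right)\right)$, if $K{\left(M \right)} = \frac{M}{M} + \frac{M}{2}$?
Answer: $-1575$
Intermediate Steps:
$K{\left(M \right)} = 1 + \frac{M}{2}$ ($K{\left(M \right)} = 1 + M \frac{1}{2} = 1 + \frac{M}{2}$)
$\left(-89 + K{\left(1 \right)}\right) \left(\left(-6\right) \left(-3\right) + 0 \left(-2\right)\right) = \left(-89 + \left(1 + \frac{1}{2} \cdot 1\right)\right) \left(\left(-6\right) \left(-3\right) + 0 \left(-2\right)\right) = \left(-89 + \left(1 + \frac{1}{2}\right)\right) \left(18 + 0\right) = \left(-89 + \frac{3}{2}\right) 18 = \left(- \frac{175}{2}\right) 18 = -1575$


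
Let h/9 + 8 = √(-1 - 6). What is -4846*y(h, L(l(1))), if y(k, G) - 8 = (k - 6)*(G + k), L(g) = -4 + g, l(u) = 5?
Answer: -24128234 + 6498486*I*√7 ≈ -2.4128e+7 + 1.7193e+7*I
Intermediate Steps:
h = -72 + 9*I*√7 (h = -72 + 9*√(-1 - 6) = -72 + 9*√(-7) = -72 + 9*(I*√7) = -72 + 9*I*√7 ≈ -72.0 + 23.812*I)
y(k, G) = 8 + (-6 + k)*(G + k) (y(k, G) = 8 + (k - 6)*(G + k) = 8 + (-6 + k)*(G + k))
-4846*y(h, L(l(1))) = -4846*(8 + (-72 + 9*I*√7)² - 6*(-4 + 5) - 6*(-72 + 9*I*√7) + (-4 + 5)*(-72 + 9*I*√7)) = -4846*(8 + (-72 + 9*I*√7)² - 6*1 + (432 - 54*I*√7) + 1*(-72 + 9*I*√7)) = -4846*(8 + (-72 + 9*I*√7)² - 6 + (432 - 54*I*√7) + (-72 + 9*I*√7)) = -4846*(362 + (-72 + 9*I*√7)² - 45*I*√7) = -1754252 - 4846*(-72 + 9*I*√7)² + 218070*I*√7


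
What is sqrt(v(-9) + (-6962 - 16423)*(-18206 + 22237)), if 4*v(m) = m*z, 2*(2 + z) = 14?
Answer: I*sqrt(377059785)/2 ≈ 9709.0*I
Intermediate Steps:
z = 5 (z = -2 + (1/2)*14 = -2 + 7 = 5)
v(m) = 5*m/4 (v(m) = (m*5)/4 = (5*m)/4 = 5*m/4)
sqrt(v(-9) + (-6962 - 16423)*(-18206 + 22237)) = sqrt((5/4)*(-9) + (-6962 - 16423)*(-18206 + 22237)) = sqrt(-45/4 - 23385*4031) = sqrt(-45/4 - 94264935) = sqrt(-377059785/4) = I*sqrt(377059785)/2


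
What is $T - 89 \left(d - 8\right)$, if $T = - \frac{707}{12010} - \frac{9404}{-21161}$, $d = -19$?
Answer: $\frac{610805076043}{254143610} \approx 2403.4$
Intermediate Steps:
$T = \frac{97981213}{254143610}$ ($T = \left(-707\right) \frac{1}{12010} - - \frac{9404}{21161} = - \frac{707}{12010} + \frac{9404}{21161} = \frac{97981213}{254143610} \approx 0.38553$)
$T - 89 \left(d - 8\right) = \frac{97981213}{254143610} - 89 \left(-19 - 8\right) = \frac{97981213}{254143610} - 89 \left(-27\right) = \frac{97981213}{254143610} - -2403 = \frac{97981213}{254143610} + 2403 = \frac{610805076043}{254143610}$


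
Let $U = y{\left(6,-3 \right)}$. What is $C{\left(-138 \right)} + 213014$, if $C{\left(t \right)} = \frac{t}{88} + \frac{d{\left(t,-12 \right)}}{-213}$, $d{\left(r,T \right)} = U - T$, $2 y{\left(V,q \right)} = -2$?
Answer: $\frac{1996352027}{9372} \approx 2.1301 \cdot 10^{5}$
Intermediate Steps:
$y{\left(V,q \right)} = -1$ ($y{\left(V,q \right)} = \frac{1}{2} \left(-2\right) = -1$)
$U = -1$
$d{\left(r,T \right)} = -1 - T$
$C{\left(t \right)} = - \frac{11}{213} + \frac{t}{88}$ ($C{\left(t \right)} = \frac{t}{88} + \frac{-1 - -12}{-213} = t \frac{1}{88} + \left(-1 + 12\right) \left(- \frac{1}{213}\right) = \frac{t}{88} + 11 \left(- \frac{1}{213}\right) = \frac{t}{88} - \frac{11}{213} = - \frac{11}{213} + \frac{t}{88}$)
$C{\left(-138 \right)} + 213014 = \left(- \frac{11}{213} + \frac{1}{88} \left(-138\right)\right) + 213014 = \left(- \frac{11}{213} - \frac{69}{44}\right) + 213014 = - \frac{15181}{9372} + 213014 = \frac{1996352027}{9372}$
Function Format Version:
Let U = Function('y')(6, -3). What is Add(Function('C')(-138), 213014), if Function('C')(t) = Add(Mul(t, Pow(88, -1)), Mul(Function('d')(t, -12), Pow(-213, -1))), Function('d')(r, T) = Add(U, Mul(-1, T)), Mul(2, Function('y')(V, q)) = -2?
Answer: Rational(1996352027, 9372) ≈ 2.1301e+5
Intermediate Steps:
Function('y')(V, q) = -1 (Function('y')(V, q) = Mul(Rational(1, 2), -2) = -1)
U = -1
Function('d')(r, T) = Add(-1, Mul(-1, T))
Function('C')(t) = Add(Rational(-11, 213), Mul(Rational(1, 88), t)) (Function('C')(t) = Add(Mul(t, Pow(88, -1)), Mul(Add(-1, Mul(-1, -12)), Pow(-213, -1))) = Add(Mul(t, Rational(1, 88)), Mul(Add(-1, 12), Rational(-1, 213))) = Add(Mul(Rational(1, 88), t), Mul(11, Rational(-1, 213))) = Add(Mul(Rational(1, 88), t), Rational(-11, 213)) = Add(Rational(-11, 213), Mul(Rational(1, 88), t)))
Add(Function('C')(-138), 213014) = Add(Add(Rational(-11, 213), Mul(Rational(1, 88), -138)), 213014) = Add(Add(Rational(-11, 213), Rational(-69, 44)), 213014) = Add(Rational(-15181, 9372), 213014) = Rational(1996352027, 9372)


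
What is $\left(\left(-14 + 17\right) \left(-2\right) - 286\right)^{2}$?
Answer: $85264$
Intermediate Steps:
$\left(\left(-14 + 17\right) \left(-2\right) - 286\right)^{2} = \left(3 \left(-2\right) - 286\right)^{2} = \left(-6 - 286\right)^{2} = \left(-292\right)^{2} = 85264$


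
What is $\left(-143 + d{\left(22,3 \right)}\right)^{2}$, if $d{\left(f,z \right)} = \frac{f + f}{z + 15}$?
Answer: $\frac{1600225}{81} \approx 19756.0$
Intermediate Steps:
$d{\left(f,z \right)} = \frac{2 f}{15 + z}$
$\left(-143 + d{\left(22,3 \right)}\right)^{2} = \left(-143 + 2 \cdot 22 \frac{1}{15 + 3}\right)^{2} = \left(-143 + 2 \cdot 22 \cdot \frac{1}{18}\right)^{2} = \left(-143 + \frac{22}{9}\right)^{2} = \left(- \frac{1265}{9}\right)^{2} = \frac{1600225}{81}$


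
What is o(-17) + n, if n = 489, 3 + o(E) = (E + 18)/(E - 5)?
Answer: 10691/22 ≈ 485.95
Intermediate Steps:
o(E) = -3 + (18 + E)/(-5 + E) (o(E) = -3 + (E + 18)/(E - 5) = -3 + (18 + E)/(-5 + E))
o(-17) + n = (33 - 2*(-17))/(-5 - 17) + 489 = (33 + 34)/(-22) + 489 = -1/22*67 + 489 = -67/22 + 489 = 10691/22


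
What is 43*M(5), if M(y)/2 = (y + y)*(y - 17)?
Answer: -10320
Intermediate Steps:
M(y) = 4*y*(-17 + y) (M(y) = 2*((y + y)*(y - 17)) = 2*((2*y)*(-17 + y)) = 2*(2*y*(-17 + y)) = 4*y*(-17 + y))
43*M(5) = 43*(4*5*(-17 + 5)) = 43*(4*5*(-12)) = 43*(-240) = -10320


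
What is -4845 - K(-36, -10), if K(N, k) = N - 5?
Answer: -4804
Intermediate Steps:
K(N, k) = -5 + N
-4845 - K(-36, -10) = -4845 - (-5 - 36) = -4845 - 1*(-41) = -4845 + 41 = -4804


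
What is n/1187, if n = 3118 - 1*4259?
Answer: -1141/1187 ≈ -0.96125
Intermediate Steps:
n = -1141 (n = 3118 - 4259 = -1141)
n/1187 = -1141/1187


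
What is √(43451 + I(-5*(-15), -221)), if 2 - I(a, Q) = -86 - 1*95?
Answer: √43634 ≈ 208.89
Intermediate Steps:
I(a, Q) = 183 (I(a, Q) = 2 - (-86 - 1*95) = 2 - (-86 - 95) = 2 - 1*(-181) = 2 + 181 = 183)
√(43451 + I(-5*(-15), -221)) = √(43451 + 183) = √43634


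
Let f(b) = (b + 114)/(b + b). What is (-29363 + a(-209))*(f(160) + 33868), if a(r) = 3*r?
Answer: -16251631983/16 ≈ -1.0157e+9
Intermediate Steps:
f(b) = (114 + b)/(2*b) (f(b) = (114 + b)/((2*b)) = (114 + b)*(1/(2*b)) = (114 + b)/(2*b))
(-29363 + a(-209))*(f(160) + 33868) = (-29363 + 3*(-209))*((½)*(114 + 160)/160 + 33868) = (-29363 - 627)*((½)*(1/160)*274 + 33868) = -29990*(137/160 + 33868) = -29990*5419017/160 = -16251631983/16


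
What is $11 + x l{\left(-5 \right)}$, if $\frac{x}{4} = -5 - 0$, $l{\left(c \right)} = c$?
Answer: $111$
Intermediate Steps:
$x = -20$ ($x = 4 \left(-5 - 0\right) = 4 \left(-5 + 0\right) = 4 \left(-5\right) = -20$)
$11 + x l{\left(-5 \right)} = 11 - -100 = 11 + 100 = 111$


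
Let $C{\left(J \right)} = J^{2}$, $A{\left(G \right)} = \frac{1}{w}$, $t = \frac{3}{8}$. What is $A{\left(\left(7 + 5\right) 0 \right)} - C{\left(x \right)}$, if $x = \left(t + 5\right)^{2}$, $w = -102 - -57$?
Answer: $- \frac{153850141}{184320} \approx -834.69$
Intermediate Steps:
$w = -45$ ($w = -102 + 57 = -45$)
$t = \frac{3}{8}$ ($t = 3 \cdot \frac{1}{8} = \frac{3}{8} \approx 0.375$)
$A{\left(G \right)} = - \frac{1}{45}$ ($A{\left(G \right)} = \frac{1}{-45} = - \frac{1}{45}$)
$x = \frac{1849}{64}$ ($x = \left(\frac{3}{8} + 5\right)^{2} = \left(\frac{43}{8}\right)^{2} = \frac{1849}{64} \approx 28.891$)
$A{\left(\left(7 + 5\right) 0 \right)} - C{\left(x \right)} = - \frac{1}{45} - \left(\frac{1849}{64}\right)^{2} = - \frac{1}{45} - \frac{3418801}{4096} = - \frac{153850141}{184320}$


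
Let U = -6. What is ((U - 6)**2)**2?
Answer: 20736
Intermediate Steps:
((U - 6)**2)**2 = ((-6 - 6)**2)**2 = ((-12)**2)**2 = 144**2 = 20736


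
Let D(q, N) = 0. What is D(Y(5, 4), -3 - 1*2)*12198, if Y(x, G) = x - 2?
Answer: 0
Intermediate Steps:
Y(x, G) = -2 + x
D(Y(5, 4), -3 - 1*2)*12198 = 0*12198 = 0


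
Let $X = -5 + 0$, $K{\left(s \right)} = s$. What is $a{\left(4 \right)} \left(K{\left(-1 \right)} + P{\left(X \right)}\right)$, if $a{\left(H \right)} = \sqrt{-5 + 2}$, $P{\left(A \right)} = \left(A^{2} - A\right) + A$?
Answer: $24 i \sqrt{3} \approx 41.569 i$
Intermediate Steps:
$X = -5$
$P{\left(A \right)} = A^{2}$
$a{\left(H \right)} = i \sqrt{3}$ ($a{\left(H \right)} = \sqrt{-3} = i \sqrt{3}$)
$a{\left(4 \right)} \left(K{\left(-1 \right)} + P{\left(X \right)}\right) = i \sqrt{3} \left(-1 + \left(-5\right)^{2}\right) = i \sqrt{3} \left(-1 + 25\right) = i \sqrt{3} \cdot 24 = 24 i \sqrt{3}$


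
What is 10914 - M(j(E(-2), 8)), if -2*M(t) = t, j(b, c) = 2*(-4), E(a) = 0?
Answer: 10910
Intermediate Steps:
j(b, c) = -8
M(t) = -t/2
10914 - M(j(E(-2), 8)) = 10914 - (-1)*(-8)/2 = 10914 - 1*4 = 10914 - 4 = 10910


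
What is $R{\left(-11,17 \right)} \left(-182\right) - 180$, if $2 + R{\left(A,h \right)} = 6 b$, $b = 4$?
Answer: $-4184$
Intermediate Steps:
$R{\left(A,h \right)} = 22$ ($R{\left(A,h \right)} = -2 + 6 \cdot 4 = -2 + 24 = 22$)
$R{\left(-11,17 \right)} \left(-182\right) - 180 = 22 \left(-182\right) - 180 = -4004 - 180 = -4184$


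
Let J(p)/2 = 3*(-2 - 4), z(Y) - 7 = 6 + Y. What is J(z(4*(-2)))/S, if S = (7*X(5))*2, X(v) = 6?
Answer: -3/7 ≈ -0.42857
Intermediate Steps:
S = 84 (S = (7*6)*2 = 42*2 = 84)
z(Y) = 13 + Y (z(Y) = 7 + (6 + Y) = 13 + Y)
J(p) = -36 (J(p) = 2*(3*(-2 - 4)) = 2*(3*(-6)) = 2*(-18) = -36)
J(z(4*(-2)))/S = -36/84 = -36*1/84 = -3/7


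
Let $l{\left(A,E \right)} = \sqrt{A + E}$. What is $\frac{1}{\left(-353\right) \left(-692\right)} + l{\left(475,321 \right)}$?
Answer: $\frac{1}{244276} + 2 \sqrt{199} \approx 28.213$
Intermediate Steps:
$\frac{1}{\left(-353\right) \left(-692\right)} + l{\left(475,321 \right)} = \frac{1}{\left(-353\right) \left(-692\right)} + \sqrt{475 + 321} = \frac{1}{244276} + \sqrt{796} = \frac{1}{244276} + 2 \sqrt{199}$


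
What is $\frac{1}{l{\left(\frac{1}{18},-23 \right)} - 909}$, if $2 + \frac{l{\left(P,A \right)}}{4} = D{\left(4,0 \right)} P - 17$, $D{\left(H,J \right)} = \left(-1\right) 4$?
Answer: $- \frac{9}{8873} \approx -0.0010143$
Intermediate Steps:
$D{\left(H,J \right)} = -4$
$l{\left(P,A \right)} = -76 - 16 P$ ($l{\left(P,A \right)} = -8 + 4 \left(- 4 P - 17\right) = -8 + 4 \left(-17 - 4 P\right) = -8 - \left(68 + 16 P\right) = -76 - 16 P$)
$\frac{1}{l{\left(\frac{1}{18},-23 \right)} - 909} = \frac{1}{\left(-76 - \frac{16}{18}\right) - 909} = \frac{1}{\left(-76 - \frac{8}{9}\right) - 909} = \frac{1}{- \frac{692}{9} - 909} = \frac{1}{- \frac{8873}{9}} = - \frac{9}{8873}$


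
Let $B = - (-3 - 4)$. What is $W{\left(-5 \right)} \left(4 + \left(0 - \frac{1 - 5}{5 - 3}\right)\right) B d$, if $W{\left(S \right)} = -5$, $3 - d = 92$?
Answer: $18690$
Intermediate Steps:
$d = -89$ ($d = 3 - 92 = -89$)
$B = 7$ ($B = \left(-1\right) \left(-7\right) = 7$)
$W{\left(-5 \right)} \left(4 + \left(0 - \frac{1 - 5}{5 - 3}\right)\right) B d = - 5 \left(4 + \left(0 - \frac{1 - 5}{5 - 3}\right)\right) 7 \left(-89\right) = - 5 \left(4 + \left(0 - - \frac{4}{2}\right)\right) 7 \left(-89\right) = - 5 \left(4 + \left(0 - \left(-4\right) \frac{1}{2}\right)\right) 7 \left(-89\right) = - 5 \left(4 + \left(0 - -2\right)\right) 7 \left(-89\right) = - 5 \left(4 + \left(0 + 2\right)\right) 7 \left(-89\right) = - 5 \left(4 + 2\right) 7 \left(-89\right) = \left(-5\right) 6 \cdot 7 \left(-89\right) = \left(-30\right) 7 \left(-89\right) = \left(-210\right) \left(-89\right) = 18690$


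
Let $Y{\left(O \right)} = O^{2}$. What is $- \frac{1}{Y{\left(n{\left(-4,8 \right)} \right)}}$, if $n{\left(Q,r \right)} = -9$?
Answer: $- \frac{1}{81} \approx -0.012346$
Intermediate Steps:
$- \frac{1}{Y{\left(n{\left(-4,8 \right)} \right)}} = - \frac{1}{\left(-9\right)^{2}} = - \frac{1}{81}$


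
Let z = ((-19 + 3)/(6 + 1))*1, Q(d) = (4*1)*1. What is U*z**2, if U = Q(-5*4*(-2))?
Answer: 1024/49 ≈ 20.898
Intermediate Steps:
Q(d) = 4 (Q(d) = 4*1 = 4)
U = 4
z = -16/7 (z = -16/7*1 = -16/7 ≈ -2.2857)
U*z**2 = 4*(-16/7)**2 = 4*(256/49) = 1024/49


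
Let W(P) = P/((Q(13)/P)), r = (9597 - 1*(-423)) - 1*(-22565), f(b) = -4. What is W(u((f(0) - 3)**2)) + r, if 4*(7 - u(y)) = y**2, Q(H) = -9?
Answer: -104321/16 ≈ -6520.1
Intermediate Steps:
u(y) = 7 - y**2/4
r = 32585 (r = (9597 + 423) + 22565 = 10020 + 22565 = 32585)
W(P) = -P**2/9 (W(P) = P/((-9/P)) = P*(-P/9) = -P**2/9)
W(u((f(0) - 3)**2)) + r = -(7 - (-4 - 3)**4/4)**2/9 + 32585 = -(7 - ((-7)**2)**2/4)**2/9 + 32585 = -(7 - 1/4*49**2)**2/9 + 32585 = -(7 - 1/4*2401)**2/9 + 32585 = -(7 - 2401/4)**2/9 + 32585 = -(-2373/4)**2/9 + 32585 = -1/9*5631129/16 + 32585 = -625681/16 + 32585 = -104321/16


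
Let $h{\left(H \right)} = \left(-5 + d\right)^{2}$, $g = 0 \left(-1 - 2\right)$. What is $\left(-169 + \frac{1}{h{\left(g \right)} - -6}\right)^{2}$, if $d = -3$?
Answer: $\frac{139925241}{4900} \approx 28556.0$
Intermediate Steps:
$g = 0$ ($g = 0 \left(-3\right) = 0$)
$h{\left(H \right)} = 64$ ($h{\left(H \right)} = \left(-5 - 3\right)^{2} = \left(-8\right)^{2} = 64$)
$\left(-169 + \frac{1}{h{\left(g \right)} - -6}\right)^{2} = \left(-169 + \frac{1}{64 - -6}\right)^{2} = \left(-169 + \frac{1}{64 + \left(10 - 4\right)}\right)^{2} = \left(-169 + \frac{1}{64 + 6}\right)^{2} = \left(-169 + \frac{1}{70}\right)^{2} = \left(- \frac{11829}{70}\right)^{2} = \frac{139925241}{4900}$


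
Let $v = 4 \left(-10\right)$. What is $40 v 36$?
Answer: $-57600$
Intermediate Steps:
$v = -40$
$40 v 36 = 40 \left(-40\right) 36 = \left(-1600\right) 36 = -57600$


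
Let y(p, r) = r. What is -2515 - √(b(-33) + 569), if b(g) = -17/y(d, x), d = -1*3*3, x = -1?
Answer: -2515 - √586 ≈ -2539.2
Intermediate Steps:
d = -9 (d = -3*3 = -9)
b(g) = 17 (b(g) = -17/(-1) = -17*(-1) = 17)
-2515 - √(b(-33) + 569) = -2515 - √(17 + 569) = -2515 - √586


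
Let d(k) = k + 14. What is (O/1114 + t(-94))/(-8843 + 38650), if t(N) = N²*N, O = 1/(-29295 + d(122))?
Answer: -26979964725585/968224536682 ≈ -27.865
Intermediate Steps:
d(k) = 14 + k
O = -1/29159 (O = 1/(-29295 + (14 + 122)) = 1/(-29295 + 136) = 1/(-29159) = -1/29159 ≈ -3.4295e-5)
t(N) = N³
(O/1114 + t(-94))/(-8843 + 38650) = (-1/29159/1114 + (-94)³)/(-8843 + 38650) = (-1/29159*1/1114 - 830584)/29807 = (-1/32483126 - 830584)*(1/29807) = -26979964725585/32483126*1/29807 = -26979964725585/968224536682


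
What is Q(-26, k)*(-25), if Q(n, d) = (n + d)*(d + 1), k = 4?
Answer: 2750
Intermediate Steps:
Q(n, d) = (1 + d)*(d + n) (Q(n, d) = (d + n)*(1 + d) = (1 + d)*(d + n))
Q(-26, k)*(-25) = (4 - 26 + 4**2 + 4*(-26))*(-25) = (4 - 26 + 16 - 104)*(-25) = -110*(-25) = 2750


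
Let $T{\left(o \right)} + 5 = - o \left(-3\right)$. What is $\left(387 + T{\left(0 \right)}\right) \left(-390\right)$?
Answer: $-148980$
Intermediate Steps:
$T{\left(o \right)} = -5 + 3 o$ ($T{\left(o \right)} = -5 + - o \left(-3\right) = -5 + 3 o$)
$\left(387 + T{\left(0 \right)}\right) \left(-390\right) = \left(387 + \left(-5 + 3 \cdot 0\right)\right) \left(-390\right) = \left(387 + \left(-5 + 0\right)\right) \left(-390\right) = \left(387 - 5\right) \left(-390\right) = 382 \left(-390\right) = -148980$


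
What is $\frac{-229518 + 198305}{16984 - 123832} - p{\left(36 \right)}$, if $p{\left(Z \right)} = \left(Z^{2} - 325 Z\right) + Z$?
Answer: $\frac{158261611}{15264} \approx 10368.0$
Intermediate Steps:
$p{\left(Z \right)} = Z^{2} - 324 Z$
$\frac{-229518 + 198305}{16984 - 123832} - p{\left(36 \right)} = \frac{-229518 + 198305}{16984 - 123832} - 36 \left(-324 + 36\right) = - \frac{31213}{-106848} - 36 \left(-288\right) = \left(-31213\right) \left(- \frac{1}{106848}\right) - -10368 = \frac{4459}{15264} + 10368 = \frac{158261611}{15264}$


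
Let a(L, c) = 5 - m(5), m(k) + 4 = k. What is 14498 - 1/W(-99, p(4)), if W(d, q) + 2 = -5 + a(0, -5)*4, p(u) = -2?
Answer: 130481/9 ≈ 14498.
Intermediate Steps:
m(k) = -4 + k
a(L, c) = 4 (a(L, c) = 5 - (-4 + 5) = 5 - 1*1 = 5 - 1 = 4)
W(d, q) = 9 (W(d, q) = -2 + (-5 + 4*4) = -2 + (-5 + 16) = -2 + 11 = 9)
14498 - 1/W(-99, p(4)) = 14498 - 1/9 = 130481/9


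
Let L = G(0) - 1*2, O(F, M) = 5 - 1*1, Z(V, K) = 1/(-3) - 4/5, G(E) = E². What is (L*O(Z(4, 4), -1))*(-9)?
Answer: 72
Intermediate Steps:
Z(V, K) = -17/15 (Z(V, K) = 1*(-⅓) - 4*⅕ = -⅓ - ⅘ = -17/15)
O(F, M) = 4 (O(F, M) = 5 - 1 = 4)
L = -2 (L = 0² - 1*2 = 0 - 2 = -2)
(L*O(Z(4, 4), -1))*(-9) = -2*4*(-9) = -8*(-9) = 72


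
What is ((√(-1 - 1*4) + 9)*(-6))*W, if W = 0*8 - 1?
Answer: 54 + 6*I*√5 ≈ 54.0 + 13.416*I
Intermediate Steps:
W = -1 (W = 0 - 1 = -1)
((√(-1 - 1*4) + 9)*(-6))*W = ((√(-1 - 1*4) + 9)*(-6))*(-1) = ((√(-1 - 4) + 9)*(-6))*(-1) = ((√(-5) + 9)*(-6))*(-1) = ((I*√5 + 9)*(-6))*(-1) = ((9 + I*√5)*(-6))*(-1) = (-54 - 6*I*√5)*(-1) = 54 + 6*I*√5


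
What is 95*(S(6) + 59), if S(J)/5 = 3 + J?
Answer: 9880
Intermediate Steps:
S(J) = 15 + 5*J (S(J) = 5*(3 + J) = 15 + 5*J)
95*(S(6) + 59) = 95*((15 + 5*6) + 59) = 95*((15 + 30) + 59) = 95*(45 + 59) = 95*104 = 9880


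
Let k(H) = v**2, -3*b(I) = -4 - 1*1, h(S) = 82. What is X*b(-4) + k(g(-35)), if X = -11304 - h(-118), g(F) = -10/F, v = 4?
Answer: -56882/3 ≈ -18961.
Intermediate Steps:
b(I) = 5/3 (b(I) = -(-4 - 1*1)/3 = -(-4 - 1)/3 = -1/3*(-5) = 5/3)
k(H) = 16 (k(H) = 4**2 = 16)
X = -11386 (X = -11304 - 1*82 = -11304 - 82 = -11386)
X*b(-4) + k(g(-35)) = -11386*5/3 + 16 = -56930/3 + 16 = -56882/3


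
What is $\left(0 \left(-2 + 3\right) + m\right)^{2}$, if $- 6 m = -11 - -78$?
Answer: $\frac{4489}{36} \approx 124.69$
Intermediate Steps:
$m = - \frac{67}{6}$ ($m = - \frac{-11 - -78}{6} = - \frac{-11 + 78}{6} = \left(- \frac{1}{6}\right) 67 = - \frac{67}{6} \approx -11.167$)
$\left(0 \left(-2 + 3\right) + m\right)^{2} = \left(0 \left(-2 + 3\right) - \frac{67}{6}\right)^{2} = \left(0 \cdot 1 - \frac{67}{6}\right)^{2} = \left(0 - \frac{67}{6}\right)^{2} = \left(- \frac{67}{6}\right)^{2} = \frac{4489}{36}$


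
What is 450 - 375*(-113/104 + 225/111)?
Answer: 374475/3848 ≈ 97.317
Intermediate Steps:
450 - 375*(-113/104 + 225/111) = 450 - 375*(-113*1/104 + 225*(1/111)) = 450 - 375*(-113/104 + 75/37) = 450 - 375*3619/3848 = 450 - 1357125/3848 = 374475/3848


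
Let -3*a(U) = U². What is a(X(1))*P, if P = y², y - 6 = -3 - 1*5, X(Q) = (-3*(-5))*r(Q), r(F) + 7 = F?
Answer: -10800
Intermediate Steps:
r(F) = -7 + F
X(Q) = -105 + 15*Q (X(Q) = (-3*(-5))*(-7 + Q) = 15*(-7 + Q) = -105 + 15*Q)
a(U) = -U²/3
y = -2 (y = 6 + (-3 - 1*5) = 6 + (-3 - 5) = 6 - 8 = -2)
P = 4 (P = (-2)² = 4)
a(X(1))*P = -(-105 + 15*1)²/3*4 = -(-105 + 15)²/3*4 = -⅓*(-90)²*4 = -⅓*8100*4 = -2700*4 = -10800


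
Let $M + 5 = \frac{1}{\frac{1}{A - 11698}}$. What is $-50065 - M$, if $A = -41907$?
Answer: $3545$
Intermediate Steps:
$M = -53610$ ($M = -5 + \frac{1}{\frac{1}{-41907 - 11698}} = -5 + \frac{1}{\frac{1}{-53605}} = -5 + \frac{1}{- \frac{1}{53605}} = -5 - 53605 = -53610$)
$-50065 - M = -50065 - -53610 = -50065 + 53610 = 3545$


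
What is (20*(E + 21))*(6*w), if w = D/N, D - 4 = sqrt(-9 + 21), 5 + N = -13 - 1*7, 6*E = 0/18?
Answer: -2016/5 - 1008*sqrt(3)/5 ≈ -752.38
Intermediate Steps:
E = 0 (E = (0/18)/6 = (0*(1/18))/6 = (1/6)*0 = 0)
N = -25 (N = -5 + (-13 - 1*7) = -5 + (-13 - 7) = -5 - 20 = -25)
D = 4 + 2*sqrt(3) (D = 4 + sqrt(-9 + 21) = 4 + sqrt(12) = 4 + 2*sqrt(3) ≈ 7.4641)
w = -4/25 - 2*sqrt(3)/25 (w = (4 + 2*sqrt(3))/(-25) = (4 + 2*sqrt(3))*(-1/25) = -4/25 - 2*sqrt(3)/25 ≈ -0.29856)
(20*(E + 21))*(6*w) = (20*(0 + 21))*(6*(-4/25 - 2*sqrt(3)/25)) = (20*21)*(-24/25 - 12*sqrt(3)/25) = 420*(-24/25 - 12*sqrt(3)/25) = -2016/5 - 1008*sqrt(3)/5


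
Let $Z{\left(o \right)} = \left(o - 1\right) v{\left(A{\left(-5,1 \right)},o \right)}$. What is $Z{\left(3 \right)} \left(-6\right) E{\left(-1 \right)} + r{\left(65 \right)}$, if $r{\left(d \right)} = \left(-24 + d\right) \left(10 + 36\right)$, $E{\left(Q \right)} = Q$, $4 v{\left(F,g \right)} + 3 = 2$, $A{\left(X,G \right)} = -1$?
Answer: $1883$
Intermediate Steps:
$v{\left(F,g \right)} = - \frac{1}{4}$ ($v{\left(F,g \right)} = - \frac{3}{4} + \frac{1}{4} \cdot 2 = - \frac{3}{4} + \frac{1}{2} = - \frac{1}{4}$)
$Z{\left(o \right)} = \frac{1}{4} - \frac{o}{4}$ ($Z{\left(o \right)} = \left(o - 1\right) \left(- \frac{1}{4}\right) = \left(-1 + o\right) \left(- \frac{1}{4}\right) = \frac{1}{4} - \frac{o}{4}$)
$r{\left(d \right)} = -1104 + 46 d$ ($r{\left(d \right)} = \left(-24 + d\right) 46 = -1104 + 46 d$)
$Z{\left(3 \right)} \left(-6\right) E{\left(-1 \right)} + r{\left(65 \right)} = \left(\frac{1}{4} - \frac{3}{4}\right) \left(-6\right) \left(-1\right) + \left(-1104 + 46 \cdot 65\right) = \left(\frac{1}{4} - \frac{3}{4}\right) \left(-6\right) \left(-1\right) + \left(-1104 + 2990\right) = \left(- \frac{1}{2}\right) \left(-6\right) \left(-1\right) + 1886 = 3 \left(-1\right) + 1886 = -3 + 1886 = 1883$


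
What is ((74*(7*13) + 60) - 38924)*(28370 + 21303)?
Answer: -1595993490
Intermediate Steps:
((74*(7*13) + 60) - 38924)*(28370 + 21303) = ((74*91 + 60) - 38924)*49673 = ((6734 + 60) - 38924)*49673 = (6794 - 38924)*49673 = -32130*49673 = -1595993490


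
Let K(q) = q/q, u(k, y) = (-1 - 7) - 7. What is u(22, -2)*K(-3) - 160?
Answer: -175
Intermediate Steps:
u(k, y) = -15 (u(k, y) = -8 - 7 = -15)
K(q) = 1
u(22, -2)*K(-3) - 160 = -15*1 - 160 = -15 - 160 = -175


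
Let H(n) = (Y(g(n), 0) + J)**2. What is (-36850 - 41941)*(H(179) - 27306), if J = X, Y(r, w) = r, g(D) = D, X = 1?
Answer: -401361354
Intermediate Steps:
J = 1
H(n) = (1 + n)**2 (H(n) = (n + 1)**2 = (1 + n)**2)
(-36850 - 41941)*(H(179) - 27306) = (-36850 - 41941)*((1 + 179)**2 - 27306) = -78791*(180**2 - 27306) = -78791*(32400 - 27306) = -78791*5094 = -401361354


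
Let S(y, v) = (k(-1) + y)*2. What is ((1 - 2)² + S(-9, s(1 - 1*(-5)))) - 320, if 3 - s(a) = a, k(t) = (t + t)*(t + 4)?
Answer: -349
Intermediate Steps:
k(t) = 2*t*(4 + t) (k(t) = (2*t)*(4 + t) = 2*t*(4 + t))
s(a) = 3 - a
S(y, v) = -12 + 2*y (S(y, v) = (2*(-1)*(4 - 1) + y)*2 = (2*(-1)*3 + y)*2 = (-6 + y)*2 = -12 + 2*y)
((1 - 2)² + S(-9, s(1 - 1*(-5)))) - 320 = ((1 - 2)² + (-12 + 2*(-9))) - 320 = ((-1)² + (-12 - 18)) - 320 = (1 - 30) - 320 = -29 - 320 = -349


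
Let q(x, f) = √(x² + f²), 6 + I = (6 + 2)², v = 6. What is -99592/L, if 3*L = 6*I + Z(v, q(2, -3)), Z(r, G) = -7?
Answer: -298776/341 ≈ -876.18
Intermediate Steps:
I = 58 (I = -6 + (6 + 2)² = -6 + 8² = -6 + 64 = 58)
q(x, f) = √(f² + x²)
L = 341/3 (L = (6*58 - 7)/3 = (348 - 7)/3 = (⅓)*341 = 341/3 ≈ 113.67)
-99592/L = -99592/341/3 = -99592*3/341 = -298776/341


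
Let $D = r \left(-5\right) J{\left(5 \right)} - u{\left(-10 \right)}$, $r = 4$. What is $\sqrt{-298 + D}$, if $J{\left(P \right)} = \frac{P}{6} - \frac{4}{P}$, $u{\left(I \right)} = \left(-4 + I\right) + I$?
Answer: $\frac{2 i \sqrt{618}}{3} \approx 16.573 i$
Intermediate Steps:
$u{\left(I \right)} = -4 + 2 I$
$J{\left(P \right)} = - \frac{4}{P} + \frac{P}{6}$ ($J{\left(P \right)} = P \frac{1}{6} - \frac{4}{P} = \frac{P}{6} - \frac{4}{P} = - \frac{4}{P} + \frac{P}{6}$)
$D = \frac{70}{3}$ ($D = 4 \left(-5\right) \left(- \frac{4}{5} + \frac{1}{6} \cdot 5\right) - \left(-4 + 2 \left(-10\right)\right) = - 20 \left(\left(-4\right) \frac{1}{5} + \frac{5}{6}\right) - \left(-4 - 20\right) = - 20 \left(- \frac{4}{5} + \frac{5}{6}\right) - -24 = \left(-20\right) \frac{1}{30} + 24 = - \frac{2}{3} + 24 = \frac{70}{3} \approx 23.333$)
$\sqrt{-298 + D} = \sqrt{-298 + \frac{70}{3}} = \sqrt{- \frac{824}{3}} = \frac{2 i \sqrt{618}}{3}$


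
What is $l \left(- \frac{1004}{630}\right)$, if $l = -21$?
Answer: $\frac{502}{15} \approx 33.467$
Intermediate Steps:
$l \left(- \frac{1004}{630}\right) = - 21 \left(- \frac{1004}{630}\right) = - 21 \left(\left(-1004\right) \frac{1}{630}\right) = \left(-21\right) \left(- \frac{502}{315}\right) = \frac{502}{15}$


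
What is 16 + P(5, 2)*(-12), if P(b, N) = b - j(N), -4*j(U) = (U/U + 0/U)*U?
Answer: -50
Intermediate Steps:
j(U) = -U/4 (j(U) = -(U/U + 0/U)*U/4 = -(1 + 0)*U/4 = -U/4)
P(b, N) = b + N/4 (P(b, N) = b - (-1)*N/4 = b + N/4)
16 + P(5, 2)*(-12) = 16 + (5 + (¼)*2)*(-12) = 16 + (5 + ½)*(-12) = 16 + (11/2)*(-12) = 16 - 66 = -50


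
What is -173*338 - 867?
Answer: -59341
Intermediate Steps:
-173*338 - 867 = -58474 - 867 = -59341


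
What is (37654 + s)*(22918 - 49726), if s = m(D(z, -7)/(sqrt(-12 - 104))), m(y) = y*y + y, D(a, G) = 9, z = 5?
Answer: -29272881666/29 + 120636*I*sqrt(29)/29 ≈ -1.0094e+9 + 22402.0*I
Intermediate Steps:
m(y) = y + y**2 (m(y) = y**2 + y = y + y**2)
s = -9*I*sqrt(29)*(1 - 9*I*sqrt(29)/58)/58 (s = (9/(sqrt(-12 - 104)))*(1 + 9/(sqrt(-12 - 104))) = (9/(sqrt(-116)))*(1 + 9/(sqrt(-116))) = (9/((2*I*sqrt(29))))*(1 + 9/((2*I*sqrt(29)))) = (9*(-I*sqrt(29)/58))*(1 + 9*(-I*sqrt(29)/58)) = (-9*I*sqrt(29)/58)*(1 - 9*I*sqrt(29)/58) = -9*I*sqrt(29)*(1 - 9*I*sqrt(29)/58)/58 ≈ -0.69828 - 0.83563*I)
(37654 + s)*(22918 - 49726) = (37654 + (-81/116 - 9*I*sqrt(29)/58))*(22918 - 49726) = (4367783/116 - 9*I*sqrt(29)/58)*(-26808) = -29272881666/29 + 120636*I*sqrt(29)/29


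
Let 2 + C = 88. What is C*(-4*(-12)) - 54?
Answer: 4074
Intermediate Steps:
C = 86 (C = -2 + 88 = 86)
C*(-4*(-12)) - 54 = 86*(-4*(-12)) - 54 = 86*48 - 54 = 4128 - 54 = 4074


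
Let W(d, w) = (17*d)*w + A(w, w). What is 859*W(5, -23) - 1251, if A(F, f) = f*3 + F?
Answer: -1759624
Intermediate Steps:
A(F, f) = F + 3*f (A(F, f) = 3*f + F = F + 3*f)
W(d, w) = 4*w + 17*d*w (W(d, w) = (17*d)*w + (w + 3*w) = 17*d*w + 4*w = 4*w + 17*d*w)
859*W(5, -23) - 1251 = 859*(-23*(4 + 17*5)) - 1251 = 859*(-23*(4 + 85)) - 1251 = 859*(-23*89) - 1251 = 859*(-2047) - 1251 = -1758373 - 1251 = -1759624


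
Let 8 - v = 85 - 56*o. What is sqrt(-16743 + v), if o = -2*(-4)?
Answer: 2*I*sqrt(4093) ≈ 127.95*I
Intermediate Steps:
o = 8
v = 371 (v = 8 - (85 - 56*8) = 8 - (85 - 448) = 8 - 1*(-363) = 8 + 363 = 371)
sqrt(-16743 + v) = sqrt(-16743 + 371) = sqrt(-16372) = 2*I*sqrt(4093)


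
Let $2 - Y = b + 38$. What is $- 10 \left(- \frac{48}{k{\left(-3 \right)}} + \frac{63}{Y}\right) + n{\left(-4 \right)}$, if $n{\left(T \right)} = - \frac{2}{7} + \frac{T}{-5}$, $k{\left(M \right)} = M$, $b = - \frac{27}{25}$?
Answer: $- \frac{480204}{3395} \approx -141.44$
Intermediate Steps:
$b = - \frac{27}{25}$ ($b = \left(-27\right) \frac{1}{25} = - \frac{27}{25} \approx -1.08$)
$Y = - \frac{873}{25}$ ($Y = 2 - \left(- \frac{27}{25} + 38\right) = 2 - \frac{923}{25} = - \frac{873}{25} \approx -34.92$)
$n{\left(T \right)} = - \frac{2}{7} - \frac{T}{5}$ ($n{\left(T \right)} = \left(-2\right) \frac{1}{7} + T \left(- \frac{1}{5}\right) = - \frac{2}{7} - \frac{T}{5}$)
$- 10 \left(- \frac{48}{k{\left(-3 \right)}} + \frac{63}{Y}\right) + n{\left(-4 \right)} = - 10 \left(- \frac{48}{-3} + \frac{63}{- \frac{873}{25}}\right) - - \frac{18}{35} = - 10 \left(\left(-48\right) \left(- \frac{1}{3}\right) + 63 \left(- \frac{25}{873}\right)\right) + \left(- \frac{2}{7} + \frac{4}{5}\right) = - 10 \left(16 - \frac{175}{97}\right) + \frac{18}{35} = \left(-10\right) \frac{1377}{97} + \frac{18}{35} = - \frac{13770}{97} + \frac{18}{35} = - \frac{480204}{3395}$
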